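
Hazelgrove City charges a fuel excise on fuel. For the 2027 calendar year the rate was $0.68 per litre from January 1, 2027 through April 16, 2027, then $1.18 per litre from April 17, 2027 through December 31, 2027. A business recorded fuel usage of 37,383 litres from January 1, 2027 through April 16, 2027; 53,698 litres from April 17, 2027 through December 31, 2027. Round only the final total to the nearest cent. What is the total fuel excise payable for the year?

January 1 – April 16, 2027: 37,383 litres at $0.68/litre → $25420.44
April 17 – December 31, 2027: 53,698 litres at $1.18/litre → $63363.64

$88784.08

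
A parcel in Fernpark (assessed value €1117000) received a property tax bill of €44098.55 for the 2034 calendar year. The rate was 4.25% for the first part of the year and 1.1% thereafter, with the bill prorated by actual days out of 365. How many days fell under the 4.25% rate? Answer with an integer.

Let d = days at the first rate; then 365 − d days at the second rate.
€1117000 × [4.25%·d + 1.1%·(365−d)] / 365 = €44098.55
Solving gives d = 330, so the new rate took effect on November 27, 2034.

330 days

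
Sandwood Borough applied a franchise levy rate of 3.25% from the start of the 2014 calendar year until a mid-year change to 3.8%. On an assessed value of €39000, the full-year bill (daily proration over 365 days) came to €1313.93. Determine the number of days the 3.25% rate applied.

286 days

Let d = days at the first rate; then 365 − d days at the second rate.
€39000 × [3.25%·d + 3.8%·(365−d)] / 365 = €1313.93
Solving gives d = 286, so the new rate took effect on 14 Oct 2014.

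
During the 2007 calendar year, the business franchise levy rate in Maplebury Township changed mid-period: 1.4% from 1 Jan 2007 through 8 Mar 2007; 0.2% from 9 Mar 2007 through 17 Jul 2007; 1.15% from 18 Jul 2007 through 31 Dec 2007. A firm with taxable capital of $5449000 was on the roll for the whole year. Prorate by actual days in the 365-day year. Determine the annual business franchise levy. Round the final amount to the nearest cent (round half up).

$46585.22

1 Jan – 8 Mar 2007: 67 days at 1.4% → $5449000 × 1.4% × 67/365 = $14003.1836
9 Mar – 17 Jul 2007: 131 days at 0.2% → $5449000 × 0.2% × 131/365 = $3911.3370
18 Jul – 31 Dec 2007: 167 days at 1.15% → $5449000 × 1.15% × 167/365 = $28670.6973
Total = $46585.2178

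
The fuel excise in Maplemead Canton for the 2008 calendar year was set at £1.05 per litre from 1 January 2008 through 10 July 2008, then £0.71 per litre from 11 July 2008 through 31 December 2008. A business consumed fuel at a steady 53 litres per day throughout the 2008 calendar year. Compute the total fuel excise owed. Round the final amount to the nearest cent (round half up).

1 January – 10 July 2008: 192 days × 53 litres/day = 10,176 litres at £1.05/litre → £10,684.80
11 July – 31 December 2008: 174 days × 53 litres/day = 9,222 litres at £0.71/litre → £6,547.62

£17,232.42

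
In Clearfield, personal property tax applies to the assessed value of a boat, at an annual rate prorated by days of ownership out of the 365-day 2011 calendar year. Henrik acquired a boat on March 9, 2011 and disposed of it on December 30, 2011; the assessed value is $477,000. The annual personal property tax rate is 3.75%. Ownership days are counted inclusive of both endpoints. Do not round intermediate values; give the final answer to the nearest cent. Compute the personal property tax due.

Days held (March 9 – December 30, 2011): 297 out of 365
Tax = $477,000 × 3.75% × 297/365 = $14,555.0342

$14,555.03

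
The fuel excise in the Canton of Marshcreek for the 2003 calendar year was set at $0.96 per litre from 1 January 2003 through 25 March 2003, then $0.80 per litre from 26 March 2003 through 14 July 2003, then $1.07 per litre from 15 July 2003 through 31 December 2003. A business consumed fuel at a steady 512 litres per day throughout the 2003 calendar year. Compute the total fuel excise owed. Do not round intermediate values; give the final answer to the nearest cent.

$179,886.08

1 January – 25 March 2003: 84 days × 512 litres/day = 43,008 litres at $0.96/litre → $41,287.68
26 March – 14 July 2003: 111 days × 512 litres/day = 56,832 litres at $0.80/litre → $45,465.60
15 July – 31 December 2003: 170 days × 512 litres/day = 87,040 litres at $1.07/litre → $93,132.80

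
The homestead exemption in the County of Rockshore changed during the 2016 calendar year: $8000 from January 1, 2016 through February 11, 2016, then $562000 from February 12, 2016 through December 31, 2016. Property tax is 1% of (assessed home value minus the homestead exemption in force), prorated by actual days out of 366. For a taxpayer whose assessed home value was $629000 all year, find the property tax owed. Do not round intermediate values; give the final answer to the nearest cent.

January 1 – February 11, 2016: 42 days, exemption $8000 → ($629000 − $8000) × 1% × 42/366 = $712.6230
February 12 – December 31, 2016: 324 days, exemption $562000 → ($629000 − $562000) × 1% × 324/366 = $593.1148
Total = $1305.7377

$1305.74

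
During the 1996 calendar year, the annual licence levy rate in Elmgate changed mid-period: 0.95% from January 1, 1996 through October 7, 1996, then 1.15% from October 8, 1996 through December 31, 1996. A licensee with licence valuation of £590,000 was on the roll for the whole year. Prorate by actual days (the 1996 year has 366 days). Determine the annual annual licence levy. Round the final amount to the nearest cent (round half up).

£5,879.04

January 1 – October 7, 1996: 281 days at 0.95% → £590,000 × 0.95% × 281/366 = £4,303.2923
October 8 – December 31, 1996: 85 days at 1.15% → £590,000 × 1.15% × 85/366 = £1,575.7514
Total = £5,879.0437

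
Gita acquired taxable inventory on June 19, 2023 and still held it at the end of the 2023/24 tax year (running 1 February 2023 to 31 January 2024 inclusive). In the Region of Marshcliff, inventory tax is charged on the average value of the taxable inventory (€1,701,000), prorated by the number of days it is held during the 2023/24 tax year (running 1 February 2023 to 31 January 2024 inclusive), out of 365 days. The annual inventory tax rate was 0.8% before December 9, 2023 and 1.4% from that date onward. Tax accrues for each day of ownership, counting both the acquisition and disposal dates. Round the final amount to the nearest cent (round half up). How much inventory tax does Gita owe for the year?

€9,972.99

June 19 – December 8, 2023: 173 days at 0.8% → €1,701,000 × 0.8% × 173/365 = €6,449.8192
December 9, 2023 – January 31, 2024: 54 days at 1.4% → €1,701,000 × 1.4% × 54/365 = €3,523.1671
Total = €9,972.9863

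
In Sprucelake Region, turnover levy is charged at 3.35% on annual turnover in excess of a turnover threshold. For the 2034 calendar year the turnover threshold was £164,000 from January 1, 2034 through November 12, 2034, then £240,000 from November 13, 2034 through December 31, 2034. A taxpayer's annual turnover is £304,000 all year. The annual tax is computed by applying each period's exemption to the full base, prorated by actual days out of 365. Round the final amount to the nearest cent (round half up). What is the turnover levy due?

£4,348.21

January 1 – November 12, 2034: 316 days, exemption £164,000 → (£304,000 − £164,000) × 3.35% × 316/365 = £4,060.3836
November 13 – December 31, 2034: 49 days, exemption £240,000 → (£304,000 − £240,000) × 3.35% × 49/365 = £287.8247
Total = £4,348.2082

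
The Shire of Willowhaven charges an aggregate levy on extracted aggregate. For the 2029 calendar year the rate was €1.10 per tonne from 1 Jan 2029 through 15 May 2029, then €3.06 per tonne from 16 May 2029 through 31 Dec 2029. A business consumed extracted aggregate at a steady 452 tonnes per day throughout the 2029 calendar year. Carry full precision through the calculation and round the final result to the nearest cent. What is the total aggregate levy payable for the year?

1 Jan – 15 May 2029: 135 days × 452 tonnes/day = 61,020 tonnes at €1.10/tonne → €67,122.00
16 May – 31 Dec 2029: 230 days × 452 tonnes/day = 103,960 tonnes at €3.06/tonne → €318,117.60

€385,239.60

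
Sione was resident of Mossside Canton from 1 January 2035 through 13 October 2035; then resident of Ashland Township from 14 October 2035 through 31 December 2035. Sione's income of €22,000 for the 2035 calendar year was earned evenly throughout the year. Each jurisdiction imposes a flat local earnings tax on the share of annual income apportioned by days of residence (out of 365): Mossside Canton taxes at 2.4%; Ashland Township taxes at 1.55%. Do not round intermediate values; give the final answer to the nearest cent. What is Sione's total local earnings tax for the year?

€487.53

Mossside Canton, 1 January – 13 October 2035: 286 days → €22,000 × 2.4% × 286/365 = €413.7205
Ashland Township, 14 October – 31 December 2035: 79 days → €22,000 × 1.55% × 79/365 = €73.8055
Total = €487.5260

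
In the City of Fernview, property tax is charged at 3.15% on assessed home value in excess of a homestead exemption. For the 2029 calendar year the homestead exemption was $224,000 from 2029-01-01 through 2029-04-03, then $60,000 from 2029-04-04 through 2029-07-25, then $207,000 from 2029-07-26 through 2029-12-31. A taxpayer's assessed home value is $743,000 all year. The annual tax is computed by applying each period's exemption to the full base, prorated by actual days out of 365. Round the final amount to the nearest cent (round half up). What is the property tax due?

$18,181.11

2029-01-01 to 2029-04-03: 93 days, exemption $224,000 → ($743,000 − $224,000) × 3.15% × 93/365 = $4,165.5082
2029-04-04 to 2029-07-25: 113 days, exemption $60,000 → ($743,000 − $60,000) × 3.15% × 113/365 = $6,660.6534
2029-07-26 to 2029-12-31: 159 days, exemption $207,000 → ($743,000 − $207,000) × 3.15% × 159/365 = $7,354.9479
Total = $18,181.1096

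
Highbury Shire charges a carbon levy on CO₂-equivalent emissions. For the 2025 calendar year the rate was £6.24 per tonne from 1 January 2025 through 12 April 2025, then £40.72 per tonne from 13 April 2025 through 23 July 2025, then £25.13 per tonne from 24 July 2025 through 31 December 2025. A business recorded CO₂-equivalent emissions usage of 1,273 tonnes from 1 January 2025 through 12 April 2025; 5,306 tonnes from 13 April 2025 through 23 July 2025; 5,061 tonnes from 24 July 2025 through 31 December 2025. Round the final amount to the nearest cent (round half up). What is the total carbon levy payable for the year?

£351186.77

1 January – 12 April 2025: 1,273 tonnes at £6.24/tonne → £7943.52
13 April – 23 July 2025: 5,306 tonnes at £40.72/tonne → £216060.32
24 July – 31 December 2025: 5,061 tonnes at £25.13/tonne → £127182.93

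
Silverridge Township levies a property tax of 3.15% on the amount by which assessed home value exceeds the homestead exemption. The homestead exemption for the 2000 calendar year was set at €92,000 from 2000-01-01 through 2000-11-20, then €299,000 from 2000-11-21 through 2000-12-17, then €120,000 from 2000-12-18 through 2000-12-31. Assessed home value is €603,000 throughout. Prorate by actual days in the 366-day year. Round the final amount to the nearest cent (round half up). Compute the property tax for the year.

€15,581.74

2000-01-01 to 2000-11-20: 325 days, exemption €92,000 → (€603,000 − €92,000) × 3.15% × 325/366 = €14,293.3402
2000-11-21 to 2000-12-17: 27 days, exemption €299,000 → (€603,000 − €299,000) × 3.15% × 27/366 = €706.4262
2000-12-18 to 2000-12-31: 14 days, exemption €120,000 → (€603,000 − €120,000) × 3.15% × 14/366 = €581.9754
Total = €15,581.7418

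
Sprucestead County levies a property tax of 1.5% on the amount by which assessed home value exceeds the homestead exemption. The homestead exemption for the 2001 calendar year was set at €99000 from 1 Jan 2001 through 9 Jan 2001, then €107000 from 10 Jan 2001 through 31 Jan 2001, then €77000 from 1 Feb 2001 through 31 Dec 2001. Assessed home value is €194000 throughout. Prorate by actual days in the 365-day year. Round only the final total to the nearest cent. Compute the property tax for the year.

€1719.74

1 Jan – 9 Jan 2001: 9 days, exemption €99000 → (€194000 − €99000) × 1.5% × 9/365 = €35.1370
10 Jan – 31 Jan 2001: 22 days, exemption €107000 → (€194000 − €107000) × 1.5% × 22/365 = €78.6575
1 Feb – 31 Dec 2001: 334 days, exemption €77000 → (€194000 − €77000) × 1.5% × 334/365 = €1605.9452
Total = €1719.7397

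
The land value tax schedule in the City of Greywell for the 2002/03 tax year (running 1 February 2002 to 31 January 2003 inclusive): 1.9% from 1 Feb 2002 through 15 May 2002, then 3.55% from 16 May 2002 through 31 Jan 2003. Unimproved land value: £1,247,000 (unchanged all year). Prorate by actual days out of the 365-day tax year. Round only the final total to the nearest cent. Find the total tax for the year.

£38,405.89

1 Feb – 15 May 2002: 104 days at 1.9% → £1,247,000 × 1.9% × 104/365 = £6,750.8822
16 May 2002 – 31 Jan 2003: 261 days at 3.55% → £1,247,000 × 3.55% × 261/365 = £31,655.0096
Total = £38,405.8918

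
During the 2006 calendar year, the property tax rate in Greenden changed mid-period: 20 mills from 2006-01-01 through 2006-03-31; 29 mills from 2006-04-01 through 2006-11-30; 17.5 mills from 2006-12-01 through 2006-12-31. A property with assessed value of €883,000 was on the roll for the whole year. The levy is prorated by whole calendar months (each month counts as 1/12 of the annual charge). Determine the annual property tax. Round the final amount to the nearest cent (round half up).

€22,774.04

2006-01-01 to 2006-03-31: 3 months at 20 mills → €883,000 × 2% × 3/12 = €4,415.0000
2006-04-01 to 2006-11-30: 8 months at 29 mills → €883,000 × 2.9% × 8/12 = €17,071.3333
2006-12-01 to 2006-12-31: 1 month at 17.5 mills → €883,000 × 1.75% × 1/12 = €1,287.7083
Total = €22,774.0417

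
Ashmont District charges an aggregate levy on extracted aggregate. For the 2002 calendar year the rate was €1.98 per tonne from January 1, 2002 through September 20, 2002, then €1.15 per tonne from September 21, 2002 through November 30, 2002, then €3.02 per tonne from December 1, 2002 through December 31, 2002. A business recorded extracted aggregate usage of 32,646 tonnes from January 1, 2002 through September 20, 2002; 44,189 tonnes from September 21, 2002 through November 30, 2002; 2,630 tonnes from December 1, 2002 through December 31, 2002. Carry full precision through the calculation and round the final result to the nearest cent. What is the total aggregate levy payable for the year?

€123,399.03

January 1 – September 20, 2002: 32,646 tonnes at €1.98/tonne → €64,639.08
September 21 – November 30, 2002: 44,189 tonnes at €1.15/tonne → €50,817.35
December 1 – December 31, 2002: 2,630 tonnes at €3.02/tonne → €7,942.60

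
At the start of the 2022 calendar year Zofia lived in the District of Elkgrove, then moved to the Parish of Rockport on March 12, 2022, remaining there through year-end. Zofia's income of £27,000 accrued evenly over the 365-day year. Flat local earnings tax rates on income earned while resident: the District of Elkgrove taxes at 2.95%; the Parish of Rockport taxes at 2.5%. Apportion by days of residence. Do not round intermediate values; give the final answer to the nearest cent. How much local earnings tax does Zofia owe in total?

The District of Elkgrove, January 1 – March 11, 2022: 70 days → £27,000 × 2.95% × 70/365 = £152.7534
The Parish of Rockport, March 12 – December 31, 2022: 295 days → £27,000 × 2.5% × 295/365 = £545.5479
Total = £698.3014

£698.30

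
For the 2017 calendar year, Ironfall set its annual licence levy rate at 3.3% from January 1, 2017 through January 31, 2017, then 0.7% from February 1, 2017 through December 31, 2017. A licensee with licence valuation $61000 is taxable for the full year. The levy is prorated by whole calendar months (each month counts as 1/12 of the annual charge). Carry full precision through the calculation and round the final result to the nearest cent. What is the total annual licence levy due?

January 1 – January 31, 2017: 1 month at 3.3% → $61000 × 3.3% × 1/12 = $167.7500
February 1 – December 31, 2017: 11 months at 0.7% → $61000 × 0.7% × 11/12 = $391.4167
Total = $559.1667

$559.17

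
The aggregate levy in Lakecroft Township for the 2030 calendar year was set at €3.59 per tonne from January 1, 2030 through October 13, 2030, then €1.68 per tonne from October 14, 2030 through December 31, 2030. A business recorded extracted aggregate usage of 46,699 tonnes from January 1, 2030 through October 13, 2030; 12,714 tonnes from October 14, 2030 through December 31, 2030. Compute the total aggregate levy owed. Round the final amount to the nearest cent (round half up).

€189,008.93

January 1 – October 13, 2030: 46,699 tonnes at €3.59/tonne → €167,649.41
October 14 – December 31, 2030: 12,714 tonnes at €1.68/tonne → €21,359.52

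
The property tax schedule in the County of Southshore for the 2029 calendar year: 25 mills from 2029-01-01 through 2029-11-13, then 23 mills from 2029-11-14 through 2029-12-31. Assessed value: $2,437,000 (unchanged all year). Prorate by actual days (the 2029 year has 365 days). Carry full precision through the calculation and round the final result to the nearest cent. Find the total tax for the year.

2029-01-01 to 2029-11-13: 317 days at 25 mills → $2,437,000 × 2.5% × 317/365 = $52,912.9452
2029-11-14 to 2029-12-31: 48 days at 23 mills → $2,437,000 × 2.3% × 48/365 = $7,371.0904
Total = $60,284.0356

$60,284.04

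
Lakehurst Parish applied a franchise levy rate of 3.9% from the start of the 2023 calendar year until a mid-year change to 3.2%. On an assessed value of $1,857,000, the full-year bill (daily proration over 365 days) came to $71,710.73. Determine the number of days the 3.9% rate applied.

Let d = days at the first rate; then 365 − d days at the second rate.
$1,857,000 × [3.9%·d + 3.2%·(365−d)] / 365 = $71,710.73
Solving gives d = 345, so the new rate took effect on 12 Dec 2023.

345 days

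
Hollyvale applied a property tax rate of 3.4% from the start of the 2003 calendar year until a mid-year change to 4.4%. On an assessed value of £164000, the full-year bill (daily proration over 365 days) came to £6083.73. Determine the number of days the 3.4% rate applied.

Let d = days at the first rate; then 365 − d days at the second rate.
£164000 × [3.4%·d + 4.4%·(365−d)] / 365 = £6083.73
Solving gives d = 252, so the new rate took effect on September 10, 2003.

252 days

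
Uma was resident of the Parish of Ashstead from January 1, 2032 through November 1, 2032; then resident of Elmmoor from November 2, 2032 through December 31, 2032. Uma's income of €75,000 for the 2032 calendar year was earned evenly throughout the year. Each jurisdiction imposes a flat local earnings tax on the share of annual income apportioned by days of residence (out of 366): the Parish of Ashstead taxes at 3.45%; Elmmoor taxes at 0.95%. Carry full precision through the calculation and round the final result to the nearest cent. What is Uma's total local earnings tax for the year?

€2,280.12

The Parish of Ashstead, January 1 – November 1, 2032: 306 days → €75,000 × 3.45% × 306/366 = €2,163.3197
Elmmoor, November 2 – December 31, 2032: 60 days → €75,000 × 0.95% × 60/366 = €116.8033
Total = €2,280.1230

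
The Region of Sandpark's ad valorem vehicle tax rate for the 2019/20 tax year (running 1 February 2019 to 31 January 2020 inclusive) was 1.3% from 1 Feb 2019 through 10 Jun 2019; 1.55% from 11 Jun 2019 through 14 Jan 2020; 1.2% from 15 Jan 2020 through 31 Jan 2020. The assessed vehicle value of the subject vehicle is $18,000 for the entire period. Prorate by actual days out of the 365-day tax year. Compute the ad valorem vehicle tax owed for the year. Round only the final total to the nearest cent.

$260.04

1 Feb – 10 Jun 2019: 130 days at 1.3% → $18,000 × 1.3% × 130/365 = $83.3425
11 Jun 2019 – 14 Jan 2020: 218 days at 1.55% → $18,000 × 1.55% × 218/365 = $166.6356
15 Jan – 31 Jan 2020: 17 days at 1.2% → $18,000 × 1.2% × 17/365 = $10.0603
Total = $260.0384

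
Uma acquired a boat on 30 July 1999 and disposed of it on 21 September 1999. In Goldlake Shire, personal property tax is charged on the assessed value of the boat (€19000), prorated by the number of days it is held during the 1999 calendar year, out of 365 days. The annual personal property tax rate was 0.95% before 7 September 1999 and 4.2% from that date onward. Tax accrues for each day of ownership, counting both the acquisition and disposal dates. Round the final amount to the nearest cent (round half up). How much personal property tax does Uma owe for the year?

€52.08

30 July – 6 September 1999: 39 days at 0.95% → €19000 × 0.95% × 39/365 = €19.2863
7 September – 21 September 1999: 15 days at 4.2% → €19000 × 4.2% × 15/365 = €32.7945
Total = €52.0808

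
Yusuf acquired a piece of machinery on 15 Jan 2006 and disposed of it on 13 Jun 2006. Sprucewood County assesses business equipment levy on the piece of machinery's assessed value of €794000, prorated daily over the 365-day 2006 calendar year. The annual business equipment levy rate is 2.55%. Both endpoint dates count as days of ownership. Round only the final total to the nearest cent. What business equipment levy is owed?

€8320.68

Days held (15 Jan – 13 Jun 2006): 150 out of 365
Tax = €794000 × 2.55% × 150/365 = €8320.6849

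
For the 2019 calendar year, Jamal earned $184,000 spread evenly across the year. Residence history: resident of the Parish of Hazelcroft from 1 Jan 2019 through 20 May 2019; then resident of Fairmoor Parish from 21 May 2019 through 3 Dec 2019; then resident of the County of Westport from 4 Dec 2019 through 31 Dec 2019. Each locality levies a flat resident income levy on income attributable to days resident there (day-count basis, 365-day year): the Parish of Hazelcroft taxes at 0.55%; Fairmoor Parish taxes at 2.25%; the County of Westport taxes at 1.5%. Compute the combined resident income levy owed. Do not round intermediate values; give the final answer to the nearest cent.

$2,834.36

The Parish of Hazelcroft, 1 Jan – 20 May 2019: 140 days → $184,000 × 0.55% × 140/365 = $388.1644
Fairmoor Parish, 21 May – 3 Dec 2019: 197 days → $184,000 × 2.25% × 197/365 = $2,234.4658
The County of Westport, 4 Dec – 31 Dec 2019: 28 days → $184,000 × 1.5% × 28/365 = $211.7260
Total = $2,834.3562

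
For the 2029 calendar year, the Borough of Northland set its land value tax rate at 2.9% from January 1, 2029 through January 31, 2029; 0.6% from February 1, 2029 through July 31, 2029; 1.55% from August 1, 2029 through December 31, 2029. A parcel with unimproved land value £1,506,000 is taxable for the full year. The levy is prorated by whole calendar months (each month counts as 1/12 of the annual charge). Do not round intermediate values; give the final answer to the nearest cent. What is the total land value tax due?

January 1 – January 31, 2029: 1 month at 2.9% → £1,506,000 × 2.9% × 1/12 = £3,639.5000
February 1 – July 31, 2029: 6 months at 0.6% → £1,506,000 × 0.6% × 6/12 = £4,518.0000
August 1 – December 31, 2029: 5 months at 1.55% → £1,506,000 × 1.55% × 5/12 = £9,726.2500
Total = £17,883.7500

£17,883.75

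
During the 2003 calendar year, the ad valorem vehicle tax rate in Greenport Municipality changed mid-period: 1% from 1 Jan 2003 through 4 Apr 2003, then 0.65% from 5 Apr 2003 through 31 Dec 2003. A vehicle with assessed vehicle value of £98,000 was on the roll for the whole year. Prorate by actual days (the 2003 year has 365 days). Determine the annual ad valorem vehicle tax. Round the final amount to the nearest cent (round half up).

£725.33

1 Jan – 4 Apr 2003: 94 days at 1% → £98,000 × 1% × 94/365 = £252.3836
5 Apr – 31 Dec 2003: 271 days at 0.65% → £98,000 × 0.65% × 271/365 = £472.9507
Total = £725.3342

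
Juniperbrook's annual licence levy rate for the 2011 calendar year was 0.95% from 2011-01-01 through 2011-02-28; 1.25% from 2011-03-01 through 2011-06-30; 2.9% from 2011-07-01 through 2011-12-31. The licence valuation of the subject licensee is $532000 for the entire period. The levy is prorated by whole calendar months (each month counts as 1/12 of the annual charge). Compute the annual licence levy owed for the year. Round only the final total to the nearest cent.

2011-01-01 to 2011-02-28: 2 months at 0.95% → $532000 × 0.95% × 2/12 = $842.3333
2011-03-01 to 2011-06-30: 4 months at 1.25% → $532000 × 1.25% × 4/12 = $2216.6667
2011-07-01 to 2011-12-31: 6 months at 2.9% → $532000 × 2.9% × 6/12 = $7714.0000
Total = $10773.0000

$10773.00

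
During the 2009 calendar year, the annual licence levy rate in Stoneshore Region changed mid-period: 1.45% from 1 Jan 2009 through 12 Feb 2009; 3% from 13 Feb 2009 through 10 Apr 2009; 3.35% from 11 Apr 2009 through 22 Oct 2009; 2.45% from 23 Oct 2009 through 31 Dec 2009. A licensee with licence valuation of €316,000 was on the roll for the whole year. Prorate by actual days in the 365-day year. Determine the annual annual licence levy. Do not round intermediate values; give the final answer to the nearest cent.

1 Jan – 12 Feb 2009: 43 days at 1.45% → €316,000 × 1.45% × 43/365 = €539.7973
13 Feb – 10 Apr 2009: 57 days at 3% → €316,000 × 3% × 57/365 = €1,480.4384
11 Apr – 22 Oct 2009: 195 days at 3.35% → €316,000 × 3.35% × 195/365 = €5,655.5342
23 Oct – 31 Dec 2009: 70 days at 2.45% → €316,000 × 2.45% × 70/365 = €1,484.7671
Total = €9,160.5370

€9,160.54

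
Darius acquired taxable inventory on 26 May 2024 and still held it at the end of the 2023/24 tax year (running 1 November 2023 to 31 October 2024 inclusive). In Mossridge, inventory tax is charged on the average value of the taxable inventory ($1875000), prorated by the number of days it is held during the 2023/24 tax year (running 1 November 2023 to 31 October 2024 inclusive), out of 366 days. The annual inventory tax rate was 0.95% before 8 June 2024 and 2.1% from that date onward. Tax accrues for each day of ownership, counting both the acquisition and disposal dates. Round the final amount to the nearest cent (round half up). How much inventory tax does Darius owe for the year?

$16339.65

26 May – 7 June 2024: 13 days at 0.95% → $1875000 × 0.95% × 13/366 = $632.6844
8 June – 31 October 2024: 146 days at 2.1% → $1875000 × 2.1% × 146/366 = $15706.9672
Total = $16339.6516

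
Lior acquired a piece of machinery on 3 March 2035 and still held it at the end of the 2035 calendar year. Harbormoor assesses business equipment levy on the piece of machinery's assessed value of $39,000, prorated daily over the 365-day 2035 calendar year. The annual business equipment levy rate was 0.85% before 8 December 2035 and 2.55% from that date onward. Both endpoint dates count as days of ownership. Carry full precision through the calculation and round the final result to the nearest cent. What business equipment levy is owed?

$319.69

3 March – 7 December 2035: 280 days at 0.85% → $39,000 × 0.85% × 280/365 = $254.3014
8 December – 31 December 2035: 24 days at 2.55% → $39,000 × 2.55% × 24/365 = $65.3918
Total = $319.6932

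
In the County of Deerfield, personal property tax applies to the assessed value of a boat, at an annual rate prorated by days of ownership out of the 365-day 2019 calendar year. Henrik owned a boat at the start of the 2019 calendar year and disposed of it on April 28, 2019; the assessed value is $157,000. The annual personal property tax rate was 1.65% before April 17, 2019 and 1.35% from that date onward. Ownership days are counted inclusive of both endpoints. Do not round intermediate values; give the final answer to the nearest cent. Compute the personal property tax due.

$821.99

January 1 – April 16, 2019: 106 days at 1.65% → $157,000 × 1.65% × 106/365 = $752.3096
April 17 – April 28, 2019: 12 days at 1.35% → $157,000 × 1.35% × 12/365 = $69.6822
Total = $821.9918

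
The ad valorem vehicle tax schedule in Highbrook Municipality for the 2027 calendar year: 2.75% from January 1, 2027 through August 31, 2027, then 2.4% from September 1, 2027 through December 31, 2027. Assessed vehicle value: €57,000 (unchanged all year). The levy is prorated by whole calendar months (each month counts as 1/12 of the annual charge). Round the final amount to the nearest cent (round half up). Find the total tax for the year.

January 1 – August 31, 2027: 8 months at 2.75% → €57,000 × 2.75% × 8/12 = €1,045.0000
September 1 – December 31, 2027: 4 months at 2.4% → €57,000 × 2.4% × 4/12 = €456.0000
Total = €1,501.0000

€1,501.00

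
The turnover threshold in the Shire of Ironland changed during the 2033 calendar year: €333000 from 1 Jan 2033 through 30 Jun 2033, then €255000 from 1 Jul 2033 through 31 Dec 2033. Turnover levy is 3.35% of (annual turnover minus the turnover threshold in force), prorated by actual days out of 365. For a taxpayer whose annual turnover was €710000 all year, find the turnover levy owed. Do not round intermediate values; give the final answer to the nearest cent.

1 Jan – 30 Jun 2033: 181 days, exemption €333000 → (€710000 − €333000) × 3.35% × 181/365 = €6262.8479
1 Jul – 31 Dec 2033: 184 days, exemption €255000 → (€710000 − €255000) × 3.35% × 184/365 = €7683.8904
Total = €13946.7384

€13946.74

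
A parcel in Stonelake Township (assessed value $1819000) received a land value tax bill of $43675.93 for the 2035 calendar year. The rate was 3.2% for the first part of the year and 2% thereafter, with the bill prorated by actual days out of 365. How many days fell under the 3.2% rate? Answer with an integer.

122 days

Let d = days at the first rate; then 365 − d days at the second rate.
$1819000 × [3.2%·d + 2%·(365−d)] / 365 = $43675.93
Solving gives d = 122, so the new rate took effect on May 3, 2035.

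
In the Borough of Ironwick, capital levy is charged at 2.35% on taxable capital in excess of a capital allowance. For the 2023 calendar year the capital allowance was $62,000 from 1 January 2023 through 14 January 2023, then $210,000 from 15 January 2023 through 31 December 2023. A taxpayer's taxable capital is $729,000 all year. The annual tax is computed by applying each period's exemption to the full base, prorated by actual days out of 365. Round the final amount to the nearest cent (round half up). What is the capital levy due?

1 January – 14 January 2023: 14 days, exemption $62,000 → ($729,000 − $62,000) × 2.35% × 14/365 = $601.2137
15 January – 31 December 2023: 351 days, exemption $210,000 → ($729,000 − $210,000) × 2.35% × 351/365 = $11,728.6890
Total = $12,329.9027

$12,329.90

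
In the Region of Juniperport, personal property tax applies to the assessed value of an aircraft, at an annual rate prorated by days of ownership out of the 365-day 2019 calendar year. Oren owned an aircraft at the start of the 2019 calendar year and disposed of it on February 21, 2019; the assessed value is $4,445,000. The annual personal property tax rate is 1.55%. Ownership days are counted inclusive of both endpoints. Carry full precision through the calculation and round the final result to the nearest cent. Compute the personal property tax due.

$9,815.53

Days held (January 1 – February 21, 2019): 52 out of 365
Tax = $4,445,000 × 1.55% × 52/365 = $9,815.5342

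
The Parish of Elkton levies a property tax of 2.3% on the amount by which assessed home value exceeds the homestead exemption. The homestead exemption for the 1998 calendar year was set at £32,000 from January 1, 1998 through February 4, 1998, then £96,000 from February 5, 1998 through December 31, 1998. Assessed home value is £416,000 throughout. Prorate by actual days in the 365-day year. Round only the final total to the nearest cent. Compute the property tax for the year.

January 1 – February 4, 1998: 35 days, exemption £32,000 → (£416,000 − £32,000) × 2.3% × 35/365 = £846.9041
February 5 – December 31, 1998: 330 days, exemption £96,000 → (£416,000 − £96,000) × 2.3% × 330/365 = £6,654.2466
Total = £7,501.1507

£7,501.15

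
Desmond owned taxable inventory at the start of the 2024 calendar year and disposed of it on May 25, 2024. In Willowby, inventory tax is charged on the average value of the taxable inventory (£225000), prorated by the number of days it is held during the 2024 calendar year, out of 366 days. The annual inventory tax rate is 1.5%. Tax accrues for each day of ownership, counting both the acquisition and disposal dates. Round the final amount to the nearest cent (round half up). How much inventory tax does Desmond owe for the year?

£1346.31

Days held (January 1 – May 25, 2024): 146 out of 366
Tax = £225000 × 1.5% × 146/366 = £1346.3115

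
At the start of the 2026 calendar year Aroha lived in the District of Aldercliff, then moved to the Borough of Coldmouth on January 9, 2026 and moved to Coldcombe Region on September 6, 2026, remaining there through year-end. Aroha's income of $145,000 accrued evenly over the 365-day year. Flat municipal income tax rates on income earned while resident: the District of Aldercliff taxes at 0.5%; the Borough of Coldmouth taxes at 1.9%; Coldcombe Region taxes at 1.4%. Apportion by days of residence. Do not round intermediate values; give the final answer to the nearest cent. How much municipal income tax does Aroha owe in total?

The District of Aldercliff, January 1 – January 8, 2026: 8 days → $145,000 × 0.5% × 8/365 = $15.8904
The Borough of Coldmouth, January 9 – September 5, 2026: 240 days → $145,000 × 1.9% × 240/365 = $1,811.5068
Coldcombe Region, September 6 – December 31, 2026: 117 days → $145,000 × 1.4% × 117/365 = $650.7123
Total = $2,478.1096

$2,478.11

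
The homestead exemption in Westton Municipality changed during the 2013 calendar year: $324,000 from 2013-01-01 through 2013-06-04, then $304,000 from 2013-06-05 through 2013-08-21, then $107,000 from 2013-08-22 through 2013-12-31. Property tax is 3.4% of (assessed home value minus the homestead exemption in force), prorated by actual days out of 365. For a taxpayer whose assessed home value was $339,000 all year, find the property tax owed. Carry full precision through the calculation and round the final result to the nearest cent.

$3,323.52

2013-01-01 to 2013-06-04: 155 days, exemption $324,000 → ($339,000 − $324,000) × 3.4% × 155/365 = $216.5753
2013-06-05 to 2013-08-21: 78 days, exemption $304,000 → ($339,000 − $304,000) × 3.4% × 78/365 = $254.3014
2013-08-22 to 2013-12-31: 132 days, exemption $107,000 → ($339,000 − $107,000) × 3.4% × 132/365 = $2,852.6466
Total = $3,323.5233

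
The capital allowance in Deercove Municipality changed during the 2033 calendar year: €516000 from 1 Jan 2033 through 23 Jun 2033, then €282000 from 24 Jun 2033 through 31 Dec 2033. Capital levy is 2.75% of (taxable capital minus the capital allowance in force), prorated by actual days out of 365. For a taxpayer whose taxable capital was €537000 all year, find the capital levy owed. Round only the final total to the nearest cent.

1 Jan – 23 Jun 2033: 174 days, exemption €516000 → (€537000 − €516000) × 2.75% × 174/365 = €275.3014
24 Jun – 31 Dec 2033: 191 days, exemption €282000 → (€537000 − €282000) × 2.75% × 191/365 = €3669.5548
Total = €3944.8562

€3944.86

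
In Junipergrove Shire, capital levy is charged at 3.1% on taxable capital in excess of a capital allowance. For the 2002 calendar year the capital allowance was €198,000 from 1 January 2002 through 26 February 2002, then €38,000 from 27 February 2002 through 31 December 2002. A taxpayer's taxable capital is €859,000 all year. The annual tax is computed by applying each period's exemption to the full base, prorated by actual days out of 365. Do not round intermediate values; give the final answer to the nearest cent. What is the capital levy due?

1 January – 26 February 2002: 57 days, exemption €198,000 → (€859,000 − €198,000) × 3.1% × 57/365 = €3,199.9644
27 February – 31 December 2002: 308 days, exemption €38,000 → (€859,000 − €38,000) × 3.1% × 308/365 = €21,476.4603
Total = €24,676.4247

€24,676.42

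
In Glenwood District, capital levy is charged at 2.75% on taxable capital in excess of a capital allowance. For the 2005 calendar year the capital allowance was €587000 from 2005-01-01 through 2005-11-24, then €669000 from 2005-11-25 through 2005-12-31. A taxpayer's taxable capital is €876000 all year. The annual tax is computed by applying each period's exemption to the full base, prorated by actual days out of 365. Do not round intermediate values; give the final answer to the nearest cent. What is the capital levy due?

€7718.91

2005-01-01 to 2005-11-24: 328 days, exemption €587000 → (€876000 − €587000) × 2.75% × 328/365 = €7141.8630
2005-11-25 to 2005-12-31: 37 days, exemption €669000 → (€876000 − €669000) × 2.75% × 37/365 = €577.0479
Total = €7718.9110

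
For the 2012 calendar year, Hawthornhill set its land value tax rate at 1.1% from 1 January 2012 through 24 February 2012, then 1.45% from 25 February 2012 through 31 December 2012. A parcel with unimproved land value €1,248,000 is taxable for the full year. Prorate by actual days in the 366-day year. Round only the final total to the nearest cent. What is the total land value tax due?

1 January – 24 February 2012: 55 days at 1.1% → €1,248,000 × 1.1% × 55/366 = €2,062.9508
25 February – 31 December 2012: 311 days at 1.45% → €1,248,000 × 1.45% × 311/366 = €15,376.6557
Total = €17,439.6066

€17,439.61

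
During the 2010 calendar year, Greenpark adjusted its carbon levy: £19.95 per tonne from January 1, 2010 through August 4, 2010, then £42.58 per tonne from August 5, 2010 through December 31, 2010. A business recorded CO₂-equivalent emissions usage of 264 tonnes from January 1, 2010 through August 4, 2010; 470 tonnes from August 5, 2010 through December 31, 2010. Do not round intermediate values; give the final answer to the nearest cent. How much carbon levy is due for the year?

£25,279.40

January 1 – August 4, 2010: 264 tonnes at £19.95/tonne → £5,266.80
August 5 – December 31, 2010: 470 tonnes at £42.58/tonne → £20,012.60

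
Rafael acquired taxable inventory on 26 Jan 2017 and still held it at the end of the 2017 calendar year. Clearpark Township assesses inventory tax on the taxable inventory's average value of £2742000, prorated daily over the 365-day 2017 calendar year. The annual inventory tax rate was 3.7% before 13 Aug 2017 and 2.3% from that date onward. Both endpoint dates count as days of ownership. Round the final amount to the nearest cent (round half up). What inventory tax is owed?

£79675.76

26 Jan – 12 Aug 2017: 199 days at 3.7% → £2742000 × 3.7% × 199/365 = £55313.2767
13 Aug – 31 Dec 2017: 141 days at 2.3% → £2742000 × 2.3% × 141/365 = £24362.4822
Total = £79675.7589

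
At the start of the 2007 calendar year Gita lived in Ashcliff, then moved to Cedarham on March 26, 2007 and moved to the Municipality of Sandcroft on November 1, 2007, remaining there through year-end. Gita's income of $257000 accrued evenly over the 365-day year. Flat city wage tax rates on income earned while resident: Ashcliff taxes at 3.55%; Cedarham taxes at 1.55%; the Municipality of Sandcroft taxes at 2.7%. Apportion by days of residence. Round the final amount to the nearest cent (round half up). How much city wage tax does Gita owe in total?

Ashcliff, January 1 – March 25, 2007: 84 days → $257000 × 3.55% × 84/365 = $2099.6548
Cedarham, March 26 – October 31, 2007: 220 days → $257000 × 1.55% × 220/365 = $2401.0137
The Municipality of Sandcroft, November 1 – December 31, 2007: 61 days → $257000 × 2.7% × 61/365 = $1159.6685
Total = $5660.3370

$5660.34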